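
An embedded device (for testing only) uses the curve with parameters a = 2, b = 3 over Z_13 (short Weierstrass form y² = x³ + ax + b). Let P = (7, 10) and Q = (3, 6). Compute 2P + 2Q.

First 2P:
Repeated addition: build up to 2P.
2P: tangent at (7, 10): λ = (3·7² + 2)/(2·10) ≡ 6/7. 7⁻¹ ≡ 2 (mod 13) since 7·2 = 14 ≡ 1, so λ ≡ 6·2 ≡ 12.
  x = λ² - 7 - 7 = 144 - 14 ≡ 0; y = λ·(7 - 0) - 10 ≡ 9. → (0, 9)
2P = (0, 9).
Next 2Q:
Repeated addition: build up to 2Q.
2Q: tangent at (3, 6): λ = (3·3² + 2)/(2·6) ≡ 3/12. 12⁻¹ ≡ 12 (mod 13), so λ ≡ 3·12 ≡ 10.
  x = λ² - 3 - 3 = 100 - 6 ≡ 3; y = λ·(3 - 3) - 6 ≡ 7. → (3, 7)
2Q = (3, 7).
Finally 2P + 2Q:
(0, 9) + (3, 7). λ = (7 - 9)/(3 - 0) ≡ 11/3 mod 13. 3⁻¹ ≡ 9 (mod 13), so λ ≡ 8.
  x = λ² - 0 - 3 = 64 - 3 ≡ 9; y = λ·(0 - 9) - 9 ≡ 10. → (9, 10)

(9, 10)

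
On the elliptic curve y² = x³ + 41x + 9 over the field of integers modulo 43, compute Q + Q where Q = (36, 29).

(31, 5)

tangent at (36, 29): λ = (3·36² + 41)/(2·29) ≡ 16/15. 15⁻¹ ≡ 23 (mod 43), so λ ≡ 16·23 ≡ 24.
  x = λ² - 36 - 36 = 576 - 72 ≡ 31; y = λ·(36 - 31) - 29 ≡ 5. → (31, 5)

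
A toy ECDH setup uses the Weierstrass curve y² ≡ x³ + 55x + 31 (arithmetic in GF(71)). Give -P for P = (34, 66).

(34, 5)

-(34, 66) = (34, -66 mod 71) = (34, 5).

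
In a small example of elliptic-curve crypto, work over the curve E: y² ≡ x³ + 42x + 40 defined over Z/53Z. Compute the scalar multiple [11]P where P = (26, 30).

(38, 13)

Repeated addition: build up to 11P.
2P: tangent at (26, 30): λ = (3·26² + 42)/(2·30) ≡ 3/7. 7⁻¹ ≡ 38 (mod 53), so λ ≡ 3·38 ≡ 8.
  x = λ² - 26 - 26 = 64 - 52 ≡ 12; y = λ·(26 - 12) - 30 ≡ 29. → (12, 29)
3P: (12, 29) + (26, 30). λ = (30 - 29)/(26 - 12) ≡ 1/14 mod 53. 14⁻¹ ≡ 19 (mod 53) since 14·19 = 266 ≡ 1, so λ ≡ 19.
  x = λ² - 12 - 26 = 361 - 38 ≡ 5; y = λ·(12 - 5) - 29 ≡ 51. → (5, 51)
4P: (5, 51) + (26, 30). λ = (30 - 51)/(26 - 5) ≡ 32/21 mod 53. 21⁻¹ ≡ 48 (mod 53) since 21·48 = 1008 ≡ 1, so λ ≡ 52.
  x = λ² - 5 - 26 = 2704 - 31 ≡ 23; y = λ·(5 - 23) - 51 ≡ 20. → (23, 20)
5P: (23, 20) + (26, 30). λ = (30 - 20)/(26 - 23) ≡ 10/3 mod 53. 3⁻¹ ≡ 18 (mod 53), so λ ≡ 21.
  x = λ² - 23 - 26 = 441 - 49 ≡ 21; y = λ·(23 - 21) - 20 ≡ 22. → (21, 22)
6P: (21, 22) + (26, 30). λ = (30 - 22)/(26 - 21) ≡ 8/5 mod 53. 5⁻¹ ≡ 32 (mod 53) since 5·32 = 160 ≡ 1, so λ ≡ 44.
  x = λ² - 21 - 26 = 1936 - 47 ≡ 34; y = λ·(21 - 34) - 22 ≡ 42. → (34, 42)
7P: (34, 42) + (26, 30). λ = (30 - 42)/(26 - 34) ≡ 41/45 mod 53. 45⁻¹ ≡ 33 (mod 53) since 45·33 = 1485 ≡ 1, so λ ≡ 28.
  x = λ² - 34 - 26 = 784 - 60 ≡ 35; y = λ·(34 - 35) - 42 ≡ 36. → (35, 36)
8P: (35, 36) + (26, 30). λ = (30 - 36)/(26 - 35) ≡ 47/44 mod 53. 44⁻¹ ≡ 47 (mod 53), so λ ≡ 36.
  x = λ² - 35 - 26 = 1296 - 61 ≡ 16; y = λ·(35 - 16) - 36 ≡ 12. → (16, 12)
9P: (16, 12) + (26, 30). λ = (30 - 12)/(26 - 16) ≡ 18/10 mod 53. 10⁻¹ ≡ 16 (mod 53), so λ ≡ 23.
  x = λ² - 16 - 26 = 529 - 42 ≡ 10; y = λ·(16 - 10) - 12 ≡ 20. → (10, 20)
10P: (10, 20) + (26, 30). λ = (30 - 20)/(26 - 10) ≡ 10/16 mod 53. 16⁻¹ ≡ 10 (mod 53), so λ ≡ 47.
  x = λ² - 10 - 26 = 2209 - 36 ≡ 0; y = λ·(10 - 0) - 20 ≡ 26. → (0, 26)
11P: (0, 26) + (26, 30). λ = (30 - 26)/(26 - 0) ≡ 4/26 mod 53. 26⁻¹ ≡ 51 (mod 53), so λ ≡ 45.
  x = λ² - 0 - 26 = 2025 - 26 ≡ 38; y = λ·(0 - 38) - 26 ≡ 13. → (38, 13)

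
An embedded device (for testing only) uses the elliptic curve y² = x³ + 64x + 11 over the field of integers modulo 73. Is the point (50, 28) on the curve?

y² = 28² ≡ 54; x³ + 64x + 11 = 128211 ≡ 23 (mod 73). 54 ≠ 23.

no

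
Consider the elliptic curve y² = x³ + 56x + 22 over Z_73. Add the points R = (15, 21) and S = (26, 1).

(16, 14)

(15, 21) + (26, 1). λ = (1 - 21)/(26 - 15) ≡ 53/11 mod 73. 11⁻¹ ≡ 20 (mod 73), so λ ≡ 38.
  x = λ² - 15 - 26 = 1444 - 41 ≡ 16; y = λ·(15 - 16) - 21 ≡ 14. → (16, 14)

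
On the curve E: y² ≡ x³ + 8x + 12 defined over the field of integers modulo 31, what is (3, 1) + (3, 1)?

(29, 9)

tangent at (3, 1): λ = (3·3² + 8)/(2·1) ≡ 4/2. 2⁻¹ ≡ 16 (mod 31), so λ ≡ 4·16 ≡ 2.
  x = λ² - 3 - 3 = 4 - 6 ≡ 29; y = λ·(3 - 29) - 1 ≡ 9. → (29, 9)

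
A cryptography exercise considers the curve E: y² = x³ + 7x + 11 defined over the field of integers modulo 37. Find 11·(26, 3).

Write G = (26, 3).
Repeated addition: build up to 11G.
2G: tangent at (26, 3): λ = (3·26² + 7)/(2·3) ≡ 0/6. 6⁻¹ ≡ 31 (mod 37), so λ ≡ 0·31 ≡ 0.
  x = λ² - 26 - 26 = 0 - 52 ≡ 22; y = λ·(26 - 22) - 3 ≡ 34. → (22, 34)
3G: (22, 34) + (26, 3). λ = (3 - 34)/(26 - 22) ≡ 6/4 mod 37. 4⁻¹ ≡ 28 (mod 37) since 4·28 = 112 ≡ 1, so λ ≡ 20.
  x = λ² - 22 - 26 = 400 - 48 ≡ 19; y = λ·(22 - 19) - 34 ≡ 26. → (19, 26)
4G: (19, 26) + (26, 3). λ = (3 - 26)/(26 - 19) ≡ 14/7 mod 37. 7⁻¹ ≡ 16 (mod 37) since 7·16 = 112 ≡ 1, so λ ≡ 2.
  x = λ² - 19 - 26 = 4 - 45 ≡ 33; y = λ·(19 - 33) - 26 ≡ 20. → (33, 20)
5G: (33, 20) + (26, 3). λ = (3 - 20)/(26 - 33) ≡ 20/30 mod 37. 30⁻¹ ≡ 21 (mod 37), so λ ≡ 13.
  x = λ² - 33 - 26 = 169 - 59 ≡ 36; y = λ·(33 - 36) - 20 ≡ 15. → (36, 15)
6G: (36, 15) + (26, 3). λ = (3 - 15)/(26 - 36) ≡ 25/27 mod 37. 27⁻¹ ≡ 11 (mod 37), so λ ≡ 16.
  x = λ² - 36 - 26 = 256 - 62 ≡ 9; y = λ·(36 - 9) - 15 ≡ 10. → (9, 10)
7G: (9, 10) + (26, 3). λ = (3 - 10)/(26 - 9) ≡ 30/17 mod 37. 17⁻¹ ≡ 24 (mod 37) since 17·24 = 408 ≡ 1, so λ ≡ 17.
  x = λ² - 9 - 26 = 289 - 35 ≡ 32; y = λ·(9 - 32) - 10 ≡ 6. → (32, 6)
8G: (32, 6) + (26, 3). λ = (3 - 6)/(26 - 32) ≡ 34/31 mod 37. 31⁻¹ ≡ 6 (mod 37), so λ ≡ 19.
  x = λ² - 32 - 26 = 361 - 58 ≡ 7; y = λ·(32 - 7) - 6 ≡ 25. → (7, 25)
9G: (7, 25) + (26, 3). λ = (3 - 25)/(26 - 7) ≡ 15/19 mod 37. 19⁻¹ ≡ 2 (mod 37), so λ ≡ 30.
  x = λ² - 7 - 26 = 900 - 33 ≡ 16; y = λ·(7 - 16) - 25 ≡ 1. → (16, 1)
10G: (16, 1) + (26, 3). λ = (3 - 1)/(26 - 16) ≡ 2/10 mod 37. 10⁻¹ ≡ 26 (mod 37), so λ ≡ 15.
  x = λ² - 16 - 26 = 225 - 42 ≡ 35; y = λ·(16 - 35) - 1 ≡ 10. → (35, 10)
11G: (35, 10) + (26, 3). λ = (3 - 10)/(26 - 35) ≡ 30/28 mod 37. 28⁻¹ ≡ 4 (mod 37), so λ ≡ 9.
  x = λ² - 35 - 26 = 81 - 61 ≡ 20; y = λ·(35 - 20) - 10 ≡ 14. → (20, 14)

(20, 14)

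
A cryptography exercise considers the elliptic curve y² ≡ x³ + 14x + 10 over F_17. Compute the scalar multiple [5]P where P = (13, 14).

Double-and-add on 5 = (101)₂. Start with P = (13, 14) for the leading 1-bit.
double: tangent at (13, 14): λ = (3·13² + 14)/(2·14) ≡ 11/11. 11⁻¹ ≡ 14 (mod 17), so λ ≡ 11·14 ≡ 1.
  x = λ² - 13 - 13 = 1 - 26 ≡ 9; y = λ·(13 - 9) - 14 ≡ 7. → (9, 7)
double: tangent at (9, 7): λ = (3·9² + 14)/(2·7) ≡ 2/14. 14⁻¹ ≡ 11 (mod 17), so λ ≡ 2·11 ≡ 5.
  x = λ² - 9 - 9 = 25 - 18 ≡ 7; y = λ·(9 - 7) - 7 ≡ 3. → (7, 3)
add P: (7, 3) + (13, 14). λ = (14 - 3)/(13 - 7) ≡ 11/6 mod 17. 6⁻¹ ≡ 3 (mod 17) since 6·3 = 18 ≡ 1, so λ ≡ 16.
  x = λ² - 7 - 13 = 256 - 20 ≡ 15; y = λ·(7 - 15) - 3 ≡ 5. → (15, 5)

(15, 5)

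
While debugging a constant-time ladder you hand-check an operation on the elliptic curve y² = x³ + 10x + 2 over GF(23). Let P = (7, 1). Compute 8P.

(19, 17)

Double-and-add on 8 = (1000)₂. Start with P = (7, 1) for the leading 1-bit.
double: tangent at (7, 1): λ = (3·7² + 10)/(2·1) ≡ 19/2. 2⁻¹ ≡ 12 (mod 23) since 2·12 = 24 ≡ 1, so λ ≡ 19·12 ≡ 21.
  x = λ² - 7 - 7 = 441 - 14 ≡ 13; y = λ·(7 - 13) - 1 ≡ 11. → (13, 11)
double: tangent at (13, 11): λ = (3·13² + 10)/(2·11) ≡ 11/22. 22⁻¹ ≡ 22 (mod 23) since 22·22 = 484 ≡ 1, so λ ≡ 11·22 ≡ 12.
  x = λ² - 13 - 13 = 144 - 26 ≡ 3; y = λ·(13 - 3) - 11 ≡ 17. → (3, 17)
double: tangent at (3, 17): λ = (3·3² + 10)/(2·17) ≡ 14/11. 11⁻¹ ≡ 21 (mod 23) since 11·21 = 231 ≡ 1, so λ ≡ 14·21 ≡ 18.
  x = λ² - 3 - 3 = 324 - 6 ≡ 19; y = λ·(3 - 19) - 17 ≡ 17. → (19, 17)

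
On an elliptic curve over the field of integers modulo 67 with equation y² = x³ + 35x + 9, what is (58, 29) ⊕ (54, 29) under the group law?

(22, 38)

(58, 29) + (54, 29). λ = (29 - 29)/(54 - 58) ≡ 0/63 mod 67. 63⁻¹ ≡ 50 (mod 67), so λ ≡ 0.
  x = λ² - 58 - 54 = 0 - 112 ≡ 22; y = λ·(58 - 22) - 29 ≡ 38. → (22, 38)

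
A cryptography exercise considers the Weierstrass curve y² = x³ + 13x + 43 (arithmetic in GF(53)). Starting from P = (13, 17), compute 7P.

Double-and-add on 7 = (111)₂. Start with P = (13, 17) for the leading 1-bit.
double: tangent at (13, 17): λ = (3·13² + 13)/(2·17) ≡ 43/34. 34⁻¹ ≡ 39 (mod 53), so λ ≡ 43·39 ≡ 34.
  x = λ² - 13 - 13 = 1156 - 26 ≡ 17; y = λ·(13 - 17) - 17 ≡ 6. → (17, 6)
add P: (17, 6) + (13, 17). λ = (17 - 6)/(13 - 17) ≡ 11/49 mod 53. 49⁻¹ ≡ 13 (mod 53), so λ ≡ 37.
  x = λ² - 17 - 13 = 1369 - 30 ≡ 14; y = λ·(17 - 14) - 6 ≡ 52. → (14, 52)
double: tangent at (14, 52): λ = (3·14² + 13)/(2·52) ≡ 18/51. 51⁻¹ ≡ 26 (mod 53), so λ ≡ 18·26 ≡ 44.
  x = λ² - 14 - 14 = 1936 - 28 ≡ 0; y = λ·(14 - 0) - 52 ≡ 34. → (0, 34)
add P: (0, 34) + (13, 17). λ = (17 - 34)/(13 - 0) ≡ 36/13 mod 53. 13⁻¹ ≡ 49 (mod 53) since 13·49 = 637 ≡ 1, so λ ≡ 15.
  x = λ² - 0 - 13 = 225 - 13 ≡ 0; y = λ·(0 - 0) - 34 ≡ 19. → (0, 19)

(0, 19)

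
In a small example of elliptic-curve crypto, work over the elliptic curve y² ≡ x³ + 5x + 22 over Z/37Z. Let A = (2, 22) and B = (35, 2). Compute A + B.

(2, 22) + (35, 2). λ = (2 - 22)/(35 - 2) ≡ 17/33 mod 37. 33⁻¹ ≡ 9 (mod 37), so λ ≡ 5.
  x = λ² - 2 - 35 = 25 - 37 ≡ 25; y = λ·(2 - 25) - 22 ≡ 11. → (25, 11)

(25, 11)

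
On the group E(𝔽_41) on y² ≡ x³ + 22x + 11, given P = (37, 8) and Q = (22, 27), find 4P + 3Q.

First 4P:
Double-and-add on 4 = (100)₂. Start with P = (37, 8) for the leading 1-bit.
double: tangent at (37, 8): λ = (3·37² + 22)/(2·8) ≡ 29/16. 16⁻¹ ≡ 18 (mod 41) since 16·18 = 288 ≡ 1, so λ ≡ 29·18 ≡ 30.
  x = λ² - 37 - 37 = 900 - 74 ≡ 6; y = λ·(37 - 6) - 8 ≡ 20. → (6, 20)
double: tangent at (6, 20): λ = (3·6² + 22)/(2·20) ≡ 7/40. 40⁻¹ ≡ 40 (mod 41) since 40·40 = 1600 ≡ 1, so λ ≡ 7·40 ≡ 34.
  x = λ² - 6 - 6 = 1156 - 12 ≡ 37; y = λ·(6 - 37) - 20 ≡ 33. → (37, 33)
4P = (37, 33).
Next 3Q:
Repeated addition: build up to 3Q.
2Q: tangent at (22, 27): λ = (3·22² + 22)/(2·27) ≡ 39/13. 13⁻¹ ≡ 19 (mod 41) since 13·19 = 247 ≡ 1, so λ ≡ 39·19 ≡ 3.
  x = λ² - 22 - 22 = 9 - 44 ≡ 6; y = λ·(22 - 6) - 27 ≡ 21. → (6, 21)
3Q: (6, 21) + (22, 27). λ = (27 - 21)/(22 - 6) ≡ 6/16 mod 41. 16⁻¹ ≡ 18 (mod 41) since 16·18 = 288 ≡ 1, so λ ≡ 26.
  x = λ² - 6 - 22 = 676 - 28 ≡ 33; y = λ·(6 - 33) - 21 ≡ 15. → (33, 15)
3Q = (33, 15).
Finally 4P + 3Q:
(37, 33) + (33, 15). λ = (15 - 33)/(33 - 37) ≡ 23/37 mod 41. 37⁻¹ ≡ 10 (mod 41), so λ ≡ 25.
  x = λ² - 37 - 33 = 625 - 70 ≡ 22; y = λ·(37 - 22) - 33 ≡ 14. → (22, 14)

(22, 14)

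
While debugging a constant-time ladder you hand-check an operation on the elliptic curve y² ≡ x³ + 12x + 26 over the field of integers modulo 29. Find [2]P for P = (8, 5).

tangent at (8, 5): λ = (3·8² + 12)/(2·5) ≡ 1/10. 10⁻¹ ≡ 3 (mod 29) since 10·3 = 30 ≡ 1, so λ ≡ 1·3 ≡ 3.
  x = λ² - 8 - 8 = 9 - 16 ≡ 22; y = λ·(8 - 22) - 5 ≡ 11. → (22, 11)

(22, 11)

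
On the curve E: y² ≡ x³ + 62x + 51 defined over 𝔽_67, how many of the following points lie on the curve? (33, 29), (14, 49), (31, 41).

1

(33, 29): 29² ≡ 37, rhs ≡ 45 → off.
(14, 49): 49² ≡ 56, rhs ≡ 45 → off.
(31, 41): 41² ≡ 6, rhs ≡ 6 → on.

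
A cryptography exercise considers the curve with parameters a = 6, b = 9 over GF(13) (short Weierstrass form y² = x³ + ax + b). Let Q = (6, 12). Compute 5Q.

(7, 2)

Repeated addition: build up to 5Q.
2Q: tangent at (6, 12): λ = (3·6² + 6)/(2·12) ≡ 10/11. 11⁻¹ ≡ 6 (mod 13), so λ ≡ 10·6 ≡ 8.
  x = λ² - 6 - 6 = 64 - 12 ≡ 0; y = λ·(6 - 0) - 12 ≡ 10. → (0, 10)
3Q: (0, 10) + (6, 12). λ = (12 - 10)/(6 - 0) ≡ 2/6 mod 13. 6⁻¹ ≡ 11 (mod 13) since 6·11 = 66 ≡ 1, so λ ≡ 9.
  x = λ² - 0 - 6 = 81 - 6 ≡ 10; y = λ·(0 - 10) - 10 ≡ 4. → (10, 4)
4Q: (10, 4) + (6, 12). λ = (12 - 4)/(6 - 10) ≡ 8/9 mod 13. 9⁻¹ ≡ 3 (mod 13) since 9·3 = 27 ≡ 1, so λ ≡ 11.
  x = λ² - 10 - 6 = 121 - 16 ≡ 1; y = λ·(10 - 1) - 4 ≡ 4. → (1, 4)
5Q: (1, 4) + (6, 12). λ = (12 - 4)/(6 - 1) ≡ 8/5 mod 13. 5⁻¹ ≡ 8 (mod 13), so λ ≡ 12.
  x = λ² - 1 - 6 = 144 - 7 ≡ 7; y = λ·(1 - 7) - 4 ≡ 2. → (7, 2)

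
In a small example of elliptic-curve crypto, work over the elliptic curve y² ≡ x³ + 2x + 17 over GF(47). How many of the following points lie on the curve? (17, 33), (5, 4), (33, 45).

(17, 33): 33² ≡ 8, rhs ≡ 29 → off.
(5, 4): 4² ≡ 16, rhs ≡ 11 → off.
(33, 45): 45² ≡ 4, rhs ≡ 18 → off.

0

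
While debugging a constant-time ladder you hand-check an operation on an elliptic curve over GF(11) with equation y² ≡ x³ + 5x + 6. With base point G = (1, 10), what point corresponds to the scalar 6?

O

Double-and-add on 6 = (110)₂. Start with G = (1, 10) for the leading 1-bit.
double: tangent at (1, 10): λ = (3·1² + 5)/(2·10) ≡ 8/9. 9⁻¹ ≡ 5 (mod 11), so λ ≡ 8·5 ≡ 7.
  x = λ² - 1 - 1 = 49 - 2 ≡ 3; y = λ·(1 - 3) - 10 ≡ 9. → (3, 9)
add G: (3, 9) + (1, 10). λ = (10 - 9)/(1 - 3) ≡ 1/9 mod 11. 9⁻¹ ≡ 5 (mod 11) since 9·5 = 45 ≡ 1, so λ ≡ 5.
  x = λ² - 3 - 1 = 25 - 4 ≡ 10; y = λ·(3 - 10) - 9 ≡ 0. → (10, 0)
double: (10, 0) + (10, 0): same x and y₁ ≡ -y₂, so the sum is O.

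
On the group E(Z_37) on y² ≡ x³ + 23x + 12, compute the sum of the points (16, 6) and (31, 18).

(16, 6) + (31, 18). λ = (18 - 6)/(31 - 16) ≡ 12/15 mod 37. 15⁻¹ ≡ 5 (mod 37), so λ ≡ 23.
  x = λ² - 16 - 31 = 529 - 47 ≡ 1; y = λ·(16 - 1) - 6 ≡ 6. → (1, 6)

(1, 6)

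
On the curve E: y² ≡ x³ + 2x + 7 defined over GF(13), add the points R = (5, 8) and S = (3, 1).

(1, 6)

(5, 8) + (3, 1). λ = (1 - 8)/(3 - 5) ≡ 6/11 mod 13. 11⁻¹ ≡ 6 (mod 13), so λ ≡ 10.
  x = λ² - 5 - 3 = 100 - 8 ≡ 1; y = λ·(5 - 1) - 8 ≡ 6. → (1, 6)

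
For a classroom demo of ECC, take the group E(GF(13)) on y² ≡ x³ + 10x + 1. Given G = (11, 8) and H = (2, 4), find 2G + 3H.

First 2G:
Repeated addition: build up to 2G.
2G: tangent at (11, 8): λ = (3·11² + 10)/(2·8) ≡ 9/3. 3⁻¹ ≡ 9 (mod 13), so λ ≡ 9·9 ≡ 3.
  x = λ² - 11 - 11 = 9 - 22 ≡ 0; y = λ·(11 - 0) - 8 ≡ 12. → (0, 12)
2G = (0, 12).
Next 3H:
Repeated addition: build up to 3H.
2H: tangent at (2, 4): λ = (3·2² + 10)/(2·4) ≡ 9/8. 8⁻¹ ≡ 5 (mod 13) since 8·5 = 40 ≡ 1, so λ ≡ 9·5 ≡ 6.
  x = λ² - 2 - 2 = 36 - 4 ≡ 6; y = λ·(2 - 6) - 4 ≡ 11. → (6, 11)
3H: (6, 11) + (2, 4). λ = (4 - 11)/(2 - 6) ≡ 6/9 mod 13. 9⁻¹ ≡ 3 (mod 13), so λ ≡ 5.
  x = λ² - 6 - 2 = 25 - 8 ≡ 4; y = λ·(6 - 4) - 11 ≡ 12. → (4, 12)
3H = (4, 12).
Finally 2G + 3H:
(0, 12) + (4, 12). λ = (12 - 12)/(4 - 0) ≡ 0/4 mod 13. 4⁻¹ ≡ 10 (mod 13) since 4·10 = 40 ≡ 1, so λ ≡ 0.
  x = λ² - 0 - 4 = 0 - 4 ≡ 9; y = λ·(0 - 9) - 12 ≡ 1. → (9, 1)

(9, 1)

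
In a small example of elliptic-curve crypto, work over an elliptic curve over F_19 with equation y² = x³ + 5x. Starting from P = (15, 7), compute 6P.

Repeated addition: build up to 6P.
2P: tangent at (15, 7): λ = (3·15² + 5)/(2·7) ≡ 15/14. 14⁻¹ ≡ 15 (mod 19), so λ ≡ 15·15 ≡ 16.
  x = λ² - 15 - 15 = 256 - 30 ≡ 17; y = λ·(15 - 17) - 7 ≡ 18. → (17, 18)
3P: (17, 18) + (15, 7). λ = (7 - 18)/(15 - 17) ≡ 8/17 mod 19. 17⁻¹ ≡ 9 (mod 19) since 17·9 = 153 ≡ 1, so λ ≡ 15.
  x = λ² - 17 - 15 = 225 - 32 ≡ 3; y = λ·(17 - 3) - 18 ≡ 2. → (3, 2)
4P: (3, 2) + (15, 7). λ = (7 - 2)/(15 - 3) ≡ 5/12 mod 19. 12⁻¹ ≡ 8 (mod 19), so λ ≡ 2.
  x = λ² - 3 - 15 = 4 - 18 ≡ 5; y = λ·(3 - 5) - 2 ≡ 13. → (5, 13)
5P: (5, 13) + (15, 7). λ = (7 - 13)/(15 - 5) ≡ 13/10 mod 19. 10⁻¹ ≡ 2 (mod 19), so λ ≡ 7.
  x = λ² - 5 - 15 = 49 - 20 ≡ 10; y = λ·(5 - 10) - 13 ≡ 9. → (10, 9)
6P: (10, 9) + (15, 7). λ = (7 - 9)/(15 - 10) ≡ 17/5 mod 19. 5⁻¹ ≡ 4 (mod 19) since 5·4 = 20 ≡ 1, so λ ≡ 11.
  x = λ² - 10 - 15 = 121 - 25 ≡ 1; y = λ·(10 - 1) - 9 ≡ 14. → (1, 14)

(1, 14)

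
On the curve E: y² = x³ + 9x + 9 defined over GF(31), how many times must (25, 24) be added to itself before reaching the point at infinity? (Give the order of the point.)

7

2P: tangent at (25, 24): λ = (3·25² + 9)/(2·24) ≡ 24/17. 17⁻¹ ≡ 11 (mod 31) since 17·11 = 187 ≡ 1, so λ ≡ 24·11 ≡ 16.
  x = λ² - 25 - 25 = 256 - 50 ≡ 20; y = λ·(25 - 20) - 24 ≡ 25. → (20, 25)
3P: (20, 25) + (25, 24). λ = (24 - 25)/(25 - 20) ≡ 30/5 mod 31. 5⁻¹ ≡ 25 (mod 31) since 5·25 = 125 ≡ 1, so λ ≡ 6.
  x = λ² - 20 - 25 = 36 - 45 ≡ 22; y = λ·(20 - 22) - 25 ≡ 25. → (22, 25)
4P: (22, 25) + (25, 24). λ = (24 - 25)/(25 - 22) ≡ 30/3 mod 31. 3⁻¹ ≡ 21 (mod 31), so λ ≡ 10.
  x = λ² - 22 - 25 = 100 - 47 ≡ 22; y = λ·(22 - 22) - 25 ≡ 6. → (22, 6)
5P: (22, 6) + (25, 24). λ = (24 - 6)/(25 - 22) ≡ 18/3 mod 31. 3⁻¹ ≡ 21 (mod 31), so λ ≡ 6.
  x = λ² - 22 - 25 = 36 - 47 ≡ 20; y = λ·(22 - 20) - 6 ≡ 6. → (20, 6)
6P: (20, 6) + (25, 24). λ = (24 - 6)/(25 - 20) ≡ 18/5 mod 31. 5⁻¹ ≡ 25 (mod 31), so λ ≡ 16.
  x = λ² - 20 - 25 = 256 - 45 ≡ 25; y = λ·(20 - 25) - 6 ≡ 7. → (25, 7)
7P: (25, 7) + (25, 24): same x and y₁ ≡ -y₂, so the sum is the point at infinity.
7P = the point at infinity, so the order is 7.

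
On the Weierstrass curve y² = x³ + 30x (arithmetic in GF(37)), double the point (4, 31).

(25, 13)

tangent at (4, 31): λ = (3·4² + 30)/(2·31) ≡ 4/25. 25⁻¹ ≡ 3 (mod 37), so λ ≡ 4·3 ≡ 12.
  x = λ² - 4 - 4 = 144 - 8 ≡ 25; y = λ·(4 - 25) - 31 ≡ 13. → (25, 13)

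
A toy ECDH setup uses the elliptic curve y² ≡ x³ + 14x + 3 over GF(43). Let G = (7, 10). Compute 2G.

tangent at (7, 10): λ = (3·7² + 14)/(2·10) ≡ 32/20. 20⁻¹ ≡ 28 (mod 43) since 20·28 = 560 ≡ 1, so λ ≡ 32·28 ≡ 36.
  x = λ² - 7 - 7 = 1296 - 14 ≡ 35; y = λ·(7 - 35) - 10 ≡ 14. → (35, 14)

(35, 14)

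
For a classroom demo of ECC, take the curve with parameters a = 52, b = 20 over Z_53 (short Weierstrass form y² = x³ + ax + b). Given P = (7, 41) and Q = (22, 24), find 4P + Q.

(14, 43)

First 4P:
Double-and-add on 4 = (100)₂. Start with P = (7, 41) for the leading 1-bit.
double: tangent at (7, 41): λ = (3·7² + 52)/(2·41) ≡ 40/29. 29⁻¹ ≡ 11 (mod 53), so λ ≡ 40·11 ≡ 16.
  x = λ² - 7 - 7 = 256 - 14 ≡ 30; y = λ·(7 - 30) - 41 ≡ 15. → (30, 15)
double: tangent at (30, 15): λ = (3·30² + 52)/(2·15) ≡ 49/30. 30⁻¹ ≡ 23 (mod 53) since 30·23 = 690 ≡ 1, so λ ≡ 49·23 ≡ 14.
  x = λ² - 30 - 30 = 196 - 60 ≡ 30; y = λ·(30 - 30) - 15 ≡ 38. → (30, 38)
4P = (30, 38).
Finally 4P + Q:
(30, 38) + (22, 24). λ = (24 - 38)/(22 - 30) ≡ 39/45 mod 53. 45⁻¹ ≡ 33 (mod 53), so λ ≡ 15.
  x = λ² - 30 - 22 = 225 - 52 ≡ 14; y = λ·(30 - 14) - 38 ≡ 43. → (14, 43)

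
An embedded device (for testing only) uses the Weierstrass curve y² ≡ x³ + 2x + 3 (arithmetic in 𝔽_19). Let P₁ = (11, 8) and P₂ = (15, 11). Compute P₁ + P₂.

(11, 8) + (15, 11). λ = (11 - 8)/(15 - 11) ≡ 3/4 mod 19. 4⁻¹ ≡ 5 (mod 19) since 4·5 = 20 ≡ 1, so λ ≡ 15.
  x = λ² - 11 - 15 = 225 - 26 ≡ 9; y = λ·(11 - 9) - 8 ≡ 3. → (9, 3)

(9, 3)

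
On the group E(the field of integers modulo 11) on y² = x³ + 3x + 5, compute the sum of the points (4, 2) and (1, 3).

(4, 2) + (1, 3). λ = (3 - 2)/(1 - 4) ≡ 1/8 mod 11. 8⁻¹ ≡ 7 (mod 11), so λ ≡ 7.
  x = λ² - 4 - 1 = 49 - 5 ≡ 0; y = λ·(4 - 0) - 2 ≡ 4. → (0, 4)

(0, 4)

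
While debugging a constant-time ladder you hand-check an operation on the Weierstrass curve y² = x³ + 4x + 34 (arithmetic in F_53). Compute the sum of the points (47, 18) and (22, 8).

(47, 18) + (22, 8). λ = (8 - 18)/(22 - 47) ≡ 43/28 mod 53. 28⁻¹ ≡ 36 (mod 53) since 28·36 = 1008 ≡ 1, so λ ≡ 11.
  x = λ² - 47 - 22 = 121 - 69 ≡ 52; y = λ·(47 - 52) - 18 ≡ 33. → (52, 33)

(52, 33)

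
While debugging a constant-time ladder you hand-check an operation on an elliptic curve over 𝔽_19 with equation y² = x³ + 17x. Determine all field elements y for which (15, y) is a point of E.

x³ + 17x + 0 = 3630 ≡ 1 (mod 19).
Square roots of 1 mod 19: 1 and 18 (since 1² = 1 ≡ 1).

1, 18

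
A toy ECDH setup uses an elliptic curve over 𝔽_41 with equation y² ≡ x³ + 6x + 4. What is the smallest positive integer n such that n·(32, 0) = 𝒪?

2

2P: (32, 0) + (32, 0): same x and y₁ ≡ -y₂, so the sum is 𝒪.
2P = 𝒪, so the order is 2.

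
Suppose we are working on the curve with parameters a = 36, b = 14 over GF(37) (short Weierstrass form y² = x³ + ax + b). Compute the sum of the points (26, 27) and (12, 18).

(3, 1)

(26, 27) + (12, 18). λ = (18 - 27)/(12 - 26) ≡ 28/23 mod 37. 23⁻¹ ≡ 29 (mod 37), so λ ≡ 35.
  x = λ² - 26 - 12 = 1225 - 38 ≡ 3; y = λ·(26 - 3) - 27 ≡ 1. → (3, 1)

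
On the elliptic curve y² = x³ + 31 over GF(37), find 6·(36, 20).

(30, 24)

Write G = (36, 20).
Double-and-add on 6 = (110)₂. Start with G = (36, 20) for the leading 1-bit.
double: tangent at (36, 20): λ = (3·36² + 0)/(2·20) ≡ 3/3. 3⁻¹ ≡ 25 (mod 37) since 3·25 = 75 ≡ 1, so λ ≡ 3·25 ≡ 1.
  x = λ² - 36 - 36 = 1 - 72 ≡ 3; y = λ·(36 - 3) - 20 ≡ 13. → (3, 13)
add G: (3, 13) + (36, 20). λ = (20 - 13)/(36 - 3) ≡ 7/33 mod 37. 33⁻¹ ≡ 9 (mod 37), so λ ≡ 26.
  x = λ² - 3 - 36 = 676 - 39 ≡ 8; y = λ·(3 - 8) - 13 ≡ 5. → (8, 5)
double: tangent at (8, 5): λ = (3·8² + 0)/(2·5) ≡ 7/10. 10⁻¹ ≡ 26 (mod 37) since 10·26 = 260 ≡ 1, so λ ≡ 7·26 ≡ 34.
  x = λ² - 8 - 8 = 1156 - 16 ≡ 30; y = λ·(8 - 30) - 5 ≡ 24. → (30, 24)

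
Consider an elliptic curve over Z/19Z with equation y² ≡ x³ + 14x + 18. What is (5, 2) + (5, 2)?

(16, 5)

tangent at (5, 2): λ = (3·5² + 14)/(2·2) ≡ 13/4. 4⁻¹ ≡ 5 (mod 19), so λ ≡ 13·5 ≡ 8.
  x = λ² - 5 - 5 = 64 - 10 ≡ 16; y = λ·(5 - 16) - 2 ≡ 5. → (16, 5)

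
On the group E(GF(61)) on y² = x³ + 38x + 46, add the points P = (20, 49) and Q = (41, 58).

(45, 10)

(20, 49) + (41, 58). λ = (58 - 49)/(41 - 20) ≡ 9/21 mod 61. 21⁻¹ ≡ 32 (mod 61) since 21·32 = 672 ≡ 1, so λ ≡ 44.
  x = λ² - 20 - 41 = 1936 - 61 ≡ 45; y = λ·(20 - 45) - 49 ≡ 10. → (45, 10)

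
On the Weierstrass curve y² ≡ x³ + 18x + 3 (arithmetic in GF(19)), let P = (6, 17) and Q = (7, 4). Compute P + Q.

(6, 17) + (7, 4). λ = (4 - 17)/(7 - 6) ≡ 6/1 mod 19. 1⁻¹ ≡ 1 (mod 19) since 1·1 = 1 ≡ 1, so λ ≡ 6.
  x = λ² - 6 - 7 = 36 - 13 ≡ 4; y = λ·(6 - 4) - 17 ≡ 14. → (4, 14)

(4, 14)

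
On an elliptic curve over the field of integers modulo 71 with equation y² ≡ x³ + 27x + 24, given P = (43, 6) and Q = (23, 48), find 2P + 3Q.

(42, 25)

First 2P:
Repeated addition: build up to 2P.
2P: tangent at (43, 6): λ = (3·43² + 27)/(2·6) ≡ 36/12. 12⁻¹ ≡ 6 (mod 71), so λ ≡ 36·6 ≡ 3.
  x = λ² - 43 - 43 = 9 - 86 ≡ 65; y = λ·(43 - 65) - 6 ≡ 70. → (65, 70)
2P = (65, 70).
Next 3Q:
Repeated addition: build up to 3Q.
2Q: tangent at (23, 48): λ = (3·23² + 27)/(2·48) ≡ 52/25. 25⁻¹ ≡ 54 (mod 71), so λ ≡ 52·54 ≡ 39.
  x = λ² - 23 - 23 = 1521 - 46 ≡ 55; y = λ·(23 - 55) - 48 ≡ 53. → (55, 53)
3Q: (55, 53) + (23, 48). λ = (48 - 53)/(23 - 55) ≡ 66/39 mod 71. 39⁻¹ ≡ 51 (mod 71), so λ ≡ 29.
  x = λ² - 55 - 23 = 841 - 78 ≡ 53; y = λ·(55 - 53) - 53 ≡ 5. → (53, 5)
3Q = (53, 5).
Finally 2P + 3Q:
(65, 70) + (53, 5). λ = (5 - 70)/(53 - 65) ≡ 6/59 mod 71. 59⁻¹ ≡ 65 (mod 71), so λ ≡ 35.
  x = λ² - 65 - 53 = 1225 - 118 ≡ 42; y = λ·(65 - 42) - 70 ≡ 25. → (42, 25)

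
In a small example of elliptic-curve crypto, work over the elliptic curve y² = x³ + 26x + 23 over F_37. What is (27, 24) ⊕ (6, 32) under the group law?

(32, 29)

(27, 24) + (6, 32). λ = (32 - 24)/(6 - 27) ≡ 8/16 mod 37. 16⁻¹ ≡ 7 (mod 37), so λ ≡ 19.
  x = λ² - 27 - 6 = 361 - 33 ≡ 32; y = λ·(27 - 32) - 24 ≡ 29. → (32, 29)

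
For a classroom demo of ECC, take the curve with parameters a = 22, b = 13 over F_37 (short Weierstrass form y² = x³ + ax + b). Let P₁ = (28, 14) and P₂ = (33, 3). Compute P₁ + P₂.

(6, 19)

(28, 14) + (33, 3). λ = (3 - 14)/(33 - 28) ≡ 26/5 mod 37. 5⁻¹ ≡ 15 (mod 37) since 5·15 = 75 ≡ 1, so λ ≡ 20.
  x = λ² - 28 - 33 = 400 - 61 ≡ 6; y = λ·(28 - 6) - 14 ≡ 19. → (6, 19)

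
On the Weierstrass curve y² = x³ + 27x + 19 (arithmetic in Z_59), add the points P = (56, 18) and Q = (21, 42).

(42, 55)

(56, 18) + (21, 42). λ = (42 - 18)/(21 - 56) ≡ 24/24 mod 59. 24⁻¹ ≡ 32 (mod 59) since 24·32 = 768 ≡ 1, so λ ≡ 1.
  x = λ² - 56 - 21 = 1 - 77 ≡ 42; y = λ·(56 - 42) - 18 ≡ 55. → (42, 55)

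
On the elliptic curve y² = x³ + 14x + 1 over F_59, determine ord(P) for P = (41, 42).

11

2P: tangent at (41, 42): λ = (3·41² + 14)/(2·42) ≡ 42/25. 25⁻¹ ≡ 26 (mod 59), so λ ≡ 42·26 ≡ 30.
  x = λ² - 41 - 41 = 900 - 82 ≡ 51; y = λ·(41 - 51) - 42 ≡ 12. → (51, 12)
3P: (51, 12) + (41, 42). λ = (42 - 12)/(41 - 51) ≡ 30/49 mod 59. 49⁻¹ ≡ 53 (mod 59), so λ ≡ 56.
  x = λ² - 51 - 41 = 3136 - 92 ≡ 35; y = λ·(51 - 35) - 12 ≡ 58. → (35, 58)
4P: (35, 58) + (41, 42). λ = (42 - 58)/(41 - 35) ≡ 43/6 mod 59. 6⁻¹ ≡ 10 (mod 59) since 6·10 = 60 ≡ 1, so λ ≡ 17.
  x = λ² - 35 - 41 = 289 - 76 ≡ 36; y = λ·(35 - 36) - 58 ≡ 43. → (36, 43)
5P: (36, 43) + (41, 42). λ = (42 - 43)/(41 - 36) ≡ 58/5 mod 59. 5⁻¹ ≡ 12 (mod 59), so λ ≡ 47.
  x = λ² - 36 - 41 = 2209 - 77 ≡ 8; y = λ·(36 - 8) - 43 ≡ 34. → (8, 34)
6P: (8, 34) + (41, 42). λ = (42 - 34)/(41 - 8) ≡ 8/33 mod 59. 33⁻¹ ≡ 34 (mod 59), so λ ≡ 36.
  x = λ² - 8 - 41 = 1296 - 49 ≡ 8; y = λ·(8 - 8) - 34 ≡ 25. → (8, 25)
7P: (8, 25) + (41, 42). λ = (42 - 25)/(41 - 8) ≡ 17/33 mod 59. 33⁻¹ ≡ 34 (mod 59), so λ ≡ 47.
  x = λ² - 8 - 41 = 2209 - 49 ≡ 36; y = λ·(8 - 36) - 25 ≡ 16. → (36, 16)
8P: (36, 16) + (41, 42). λ = (42 - 16)/(41 - 36) ≡ 26/5 mod 59. 5⁻¹ ≡ 12 (mod 59) since 5·12 = 60 ≡ 1, so λ ≡ 17.
  x = λ² - 36 - 41 = 289 - 77 ≡ 35; y = λ·(36 - 35) - 16 ≡ 1. → (35, 1)
9P: (35, 1) + (41, 42). λ = (42 - 1)/(41 - 35) ≡ 41/6 mod 59. 6⁻¹ ≡ 10 (mod 59) since 6·10 = 60 ≡ 1, so λ ≡ 56.
  x = λ² - 35 - 41 = 3136 - 76 ≡ 51; y = λ·(35 - 51) - 1 ≡ 47. → (51, 47)
10P: (51, 47) + (41, 42). λ = (42 - 47)/(41 - 51) ≡ 54/49 mod 59. 49⁻¹ ≡ 53 (mod 59), so λ ≡ 30.
  x = λ² - 51 - 41 = 900 - 92 ≡ 41; y = λ·(51 - 41) - 47 ≡ 17. → (41, 17)
11P: (41, 17) + (41, 42): same x and y₁ ≡ -y₂, so the sum is the point at infinity.
11P = the point at infinity, so the order is 11.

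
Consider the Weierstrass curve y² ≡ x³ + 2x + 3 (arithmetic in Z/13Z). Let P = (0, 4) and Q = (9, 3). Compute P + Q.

(0, 9)

(0, 4) + (9, 3). λ = (3 - 4)/(9 - 0) ≡ 12/9 mod 13. 9⁻¹ ≡ 3 (mod 13), so λ ≡ 10.
  x = λ² - 0 - 9 = 100 - 9 ≡ 0; y = λ·(0 - 0) - 4 ≡ 9. → (0, 9)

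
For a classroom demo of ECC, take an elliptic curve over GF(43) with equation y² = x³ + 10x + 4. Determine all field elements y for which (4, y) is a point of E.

x³ + 10x + 4 = 108 ≡ 22 (mod 43).
22 is a non-residue mod 43; no y exists.

none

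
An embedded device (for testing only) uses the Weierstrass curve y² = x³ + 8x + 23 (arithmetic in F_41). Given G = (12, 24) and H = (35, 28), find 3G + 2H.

(3, 19)

First 3G:
Repeated addition: build up to 3G.
2G: tangent at (12, 24): λ = (3·12² + 8)/(2·24) ≡ 30/7. 7⁻¹ ≡ 6 (mod 41), so λ ≡ 30·6 ≡ 16.
  x = λ² - 12 - 12 = 256 - 24 ≡ 27; y = λ·(12 - 27) - 24 ≡ 23. → (27, 23)
3G: (27, 23) + (12, 24). λ = (24 - 23)/(12 - 27) ≡ 1/26 mod 41. 26⁻¹ ≡ 30 (mod 41), so λ ≡ 30.
  x = λ² - 27 - 12 = 900 - 39 ≡ 0; y = λ·(27 - 0) - 23 ≡ 8. → (0, 8)
3G = (0, 8).
Next 2H:
Repeated addition: build up to 2H.
2H: tangent at (35, 28): λ = (3·35² + 8)/(2·28) ≡ 34/15. 15⁻¹ ≡ 11 (mod 41), so λ ≡ 34·11 ≡ 5.
  x = λ² - 35 - 35 = 25 - 70 ≡ 37; y = λ·(35 - 37) - 28 ≡ 3. → (37, 3)
2H = (37, 3).
Finally 3G + 2H:
(0, 8) + (37, 3). λ = (3 - 8)/(37 - 0) ≡ 36/37 mod 41. 37⁻¹ ≡ 10 (mod 41), so λ ≡ 32.
  x = λ² - 0 - 37 = 1024 - 37 ≡ 3; y = λ·(0 - 3) - 8 ≡ 19. → (3, 19)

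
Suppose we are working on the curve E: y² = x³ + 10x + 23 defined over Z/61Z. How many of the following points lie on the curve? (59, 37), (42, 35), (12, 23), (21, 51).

2

(59, 37): 37² ≡ 27, rhs ≡ 56 → off.
(42, 35): 35² ≡ 5, rhs ≡ 50 → off.
(12, 23): 23² ≡ 41, rhs ≡ 41 → on.
(21, 51): 51² ≡ 39, rhs ≡ 39 → on.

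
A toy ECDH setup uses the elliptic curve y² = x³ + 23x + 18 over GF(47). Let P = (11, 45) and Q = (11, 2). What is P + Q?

O

The two points share x = 11 and their y-coordinates satisfy 45 + 2 ≡ 0 (mod 47), so they are inverses. Their sum is ∞.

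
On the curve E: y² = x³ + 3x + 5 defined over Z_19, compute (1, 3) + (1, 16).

The two points share x = 1 and their y-coordinates satisfy 3 + 16 ≡ 0 (mod 19), so they are inverses. Their sum is ∞.

O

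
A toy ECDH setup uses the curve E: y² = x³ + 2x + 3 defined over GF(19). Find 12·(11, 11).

Write Q = (11, 11).
Repeated addition: build up to 12Q.
2Q: tangent at (11, 11): λ = (3·11² + 2)/(2·11) ≡ 4/3. 3⁻¹ ≡ 13 (mod 19), so λ ≡ 4·13 ≡ 14.
  x = λ² - 11 - 11 = 196 - 22 ≡ 3; y = λ·(11 - 3) - 11 ≡ 6. → (3, 6)
3Q: (3, 6) + (11, 11). λ = (11 - 6)/(11 - 3) ≡ 5/8 mod 19. 8⁻¹ ≡ 12 (mod 19) since 8·12 = 96 ≡ 1, so λ ≡ 3.
  x = λ² - 3 - 11 = 9 - 14 ≡ 14; y = λ·(3 - 14) - 6 ≡ 18. → (14, 18)
4Q: (14, 18) + (11, 11). λ = (11 - 18)/(11 - 14) ≡ 12/16 mod 19. 16⁻¹ ≡ 6 (mod 19), so λ ≡ 15.
  x = λ² - 14 - 11 = 225 - 25 ≡ 10; y = λ·(14 - 10) - 18 ≡ 4. → (10, 4)
5Q: (10, 4) + (11, 11). λ = (11 - 4)/(11 - 10) ≡ 7/1 mod 19. 1⁻¹ ≡ 1 (mod 19), so λ ≡ 7.
  x = λ² - 10 - 11 = 49 - 21 ≡ 9; y = λ·(10 - 9) - 4 ≡ 3. → (9, 3)
6Q: (9, 3) + (11, 11). λ = (11 - 3)/(11 - 9) ≡ 8/2 mod 19. 2⁻¹ ≡ 10 (mod 19), so λ ≡ 4.
  x = λ² - 9 - 11 = 16 - 20 ≡ 15; y = λ·(9 - 15) - 3 ≡ 11. → (15, 11)
7Q: (15, 11) + (11, 11). λ = (11 - 11)/(11 - 15) ≡ 0/15 mod 19. 15⁻¹ ≡ 14 (mod 19) since 15·14 = 210 ≡ 1, so λ ≡ 0.
  x = λ² - 15 - 11 = 0 - 26 ≡ 12; y = λ·(15 - 12) - 11 ≡ 8. → (12, 8)
8Q: (12, 8) + (11, 11). λ = (11 - 8)/(11 - 12) ≡ 3/18 mod 19. 18⁻¹ ≡ 18 (mod 19) since 18·18 = 324 ≡ 1, so λ ≡ 16.
  x = λ² - 12 - 11 = 256 - 23 ≡ 5; y = λ·(12 - 5) - 8 ≡ 9. → (5, 9)
9Q: (5, 9) + (11, 11). λ = (11 - 9)/(11 - 5) ≡ 2/6 mod 19. 6⁻¹ ≡ 16 (mod 19) since 6·16 = 96 ≡ 1, so λ ≡ 13.
  x = λ² - 5 - 11 = 169 - 16 ≡ 1; y = λ·(5 - 1) - 9 ≡ 5. → (1, 5)
10Q: (1, 5) + (11, 11). λ = (11 - 5)/(11 - 1) ≡ 6/10 mod 19. 10⁻¹ ≡ 2 (mod 19) since 10·2 = 20 ≡ 1, so λ ≡ 12.
  x = λ² - 1 - 11 = 144 - 12 ≡ 18; y = λ·(1 - 18) - 5 ≡ 0. → (18, 0)
11Q: (18, 0) + (11, 11). λ = (11 - 0)/(11 - 18) ≡ 11/12 mod 19. 12⁻¹ ≡ 8 (mod 19), so λ ≡ 12.
  x = λ² - 18 - 11 = 144 - 29 ≡ 1; y = λ·(18 - 1) - 0 ≡ 14. → (1, 14)
12Q: (1, 14) + (11, 11). λ = (11 - 14)/(11 - 1) ≡ 16/10 mod 19. 10⁻¹ ≡ 2 (mod 19) since 10·2 = 20 ≡ 1, so λ ≡ 13.
  x = λ² - 1 - 11 = 169 - 12 ≡ 5; y = λ·(1 - 5) - 14 ≡ 10. → (5, 10)

(5, 10)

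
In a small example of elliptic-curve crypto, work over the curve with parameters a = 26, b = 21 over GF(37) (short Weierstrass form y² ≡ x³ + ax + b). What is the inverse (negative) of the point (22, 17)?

(22, 20)

-(22, 17) = (22, -17 mod 37) = (22, 20).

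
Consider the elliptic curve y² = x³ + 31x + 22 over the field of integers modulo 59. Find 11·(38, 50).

Write P = (38, 50).
Double-and-add on 11 = (1011)₂. Start with P = (38, 50) for the leading 1-bit.
double: tangent at (38, 50): λ = (3·38² + 31)/(2·50) ≡ 56/41. 41⁻¹ ≡ 36 (mod 59), so λ ≡ 56·36 ≡ 10.
  x = λ² - 38 - 38 = 100 - 76 ≡ 24; y = λ·(38 - 24) - 50 ≡ 31. → (24, 31)
double: tangent at (24, 31): λ = (3·24² + 31)/(2·31) ≡ 48/3. 3⁻¹ ≡ 20 (mod 59), so λ ≡ 48·20 ≡ 16.
  x = λ² - 24 - 24 = 256 - 48 ≡ 31; y = λ·(24 - 31) - 31 ≡ 34. → (31, 34)
add P: (31, 34) + (38, 50). λ = (50 - 34)/(38 - 31) ≡ 16/7 mod 59. 7⁻¹ ≡ 17 (mod 59), so λ ≡ 36.
  x = λ² - 31 - 38 = 1296 - 69 ≡ 47; y = λ·(31 - 47) - 34 ≡ 39. → (47, 39)
double: tangent at (47, 39): λ = (3·47² + 31)/(2·39) ≡ 50/19. 19⁻¹ ≡ 28 (mod 59) since 19·28 = 532 ≡ 1, so λ ≡ 50·28 ≡ 43.
  x = λ² - 47 - 47 = 1849 - 94 ≡ 44; y = λ·(47 - 44) - 39 ≡ 31. → (44, 31)
add P: (44, 31) + (38, 50). λ = (50 - 31)/(38 - 44) ≡ 19/53 mod 59. 53⁻¹ ≡ 49 (mod 59), so λ ≡ 46.
  x = λ² - 44 - 38 = 2116 - 82 ≡ 28; y = λ·(44 - 28) - 31 ≡ 56. → (28, 56)

(28, 56)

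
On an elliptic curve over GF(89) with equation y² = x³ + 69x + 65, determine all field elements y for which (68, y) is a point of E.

none

x³ + 69x + 65 = 319189 ≡ 35 (mod 89).
35 is a non-residue mod 89; no y exists.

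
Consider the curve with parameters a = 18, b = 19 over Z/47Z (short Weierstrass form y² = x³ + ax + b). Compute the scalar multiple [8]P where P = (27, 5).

(27, 42)

Repeated addition: build up to 8P.
2P: tangent at (27, 5): λ = (3·27² + 18)/(2·5) ≡ 43/10. 10⁻¹ ≡ 33 (mod 47), so λ ≡ 43·33 ≡ 9.
  x = λ² - 27 - 27 = 81 - 54 ≡ 27; y = λ·(27 - 27) - 5 ≡ 42. → (27, 42)
3P: (27, 42) + (27, 5): same x and y₁ ≡ -y₂, so the sum is the point at infinity.
4P: the point at infinity + (27, 5) = (27, 5) (identity).
5P: tangent at (27, 5): λ = (3·27² + 18)/(2·5) ≡ 43/10. 10⁻¹ ≡ 33 (mod 47), so λ ≡ 43·33 ≡ 9.
  x = λ² - 27 - 27 = 81 - 54 ≡ 27; y = λ·(27 - 27) - 5 ≡ 42. → (27, 42)
6P: (27, 42) + (27, 5): same x and y₁ ≡ -y₂, so the sum is the point at infinity.
7P: the point at infinity + (27, 5) = (27, 5) (identity).
8P: tangent at (27, 5): λ = (3·27² + 18)/(2·5) ≡ 43/10. 10⁻¹ ≡ 33 (mod 47) since 10·33 = 330 ≡ 1, so λ ≡ 43·33 ≡ 9.
  x = λ² - 27 - 27 = 81 - 54 ≡ 27; y = λ·(27 - 27) - 5 ≡ 42. → (27, 42)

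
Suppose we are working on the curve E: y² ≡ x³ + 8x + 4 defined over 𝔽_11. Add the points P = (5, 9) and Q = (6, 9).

(0, 2)

(5, 9) + (6, 9). λ = (9 - 9)/(6 - 5) ≡ 0/1 mod 11. 1⁻¹ ≡ 1 (mod 11) since 1·1 = 1 ≡ 1, so λ ≡ 0.
  x = λ² - 5 - 6 = 0 - 11 ≡ 0; y = λ·(5 - 0) - 9 ≡ 2. → (0, 2)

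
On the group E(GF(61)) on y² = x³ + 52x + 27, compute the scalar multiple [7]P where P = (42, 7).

Repeated addition: build up to 7P.
2P: tangent at (42, 7): λ = (3·42² + 52)/(2·7) ≡ 37/14. 14⁻¹ ≡ 48 (mod 61), so λ ≡ 37·48 ≡ 7.
  x = λ² - 42 - 42 = 49 - 84 ≡ 26; y = λ·(42 - 26) - 7 ≡ 44. → (26, 44)
3P: (26, 44) + (42, 7). λ = (7 - 44)/(42 - 26) ≡ 24/16 mod 61. 16⁻¹ ≡ 42 (mod 61) since 16·42 = 672 ≡ 1, so λ ≡ 32.
  x = λ² - 26 - 42 = 1024 - 68 ≡ 41; y = λ·(26 - 41) - 44 ≡ 25. → (41, 25)
4P: (41, 25) + (42, 7). λ = (7 - 25)/(42 - 41) ≡ 43/1 mod 61. 1⁻¹ ≡ 1 (mod 61), so λ ≡ 43.
  x = λ² - 41 - 42 = 1849 - 83 ≡ 58; y = λ·(41 - 58) - 25 ≡ 37. → (58, 37)
5P: (58, 37) + (42, 7). λ = (7 - 37)/(42 - 58) ≡ 31/45 mod 61. 45⁻¹ ≡ 19 (mod 61) since 45·19 = 855 ≡ 1, so λ ≡ 40.
  x = λ² - 58 - 42 = 1600 - 100 ≡ 36; y = λ·(58 - 36) - 37 ≡ 50. → (36, 50)
6P: (36, 50) + (42, 7). λ = (7 - 50)/(42 - 36) ≡ 18/6 mod 61. 6⁻¹ ≡ 51 (mod 61), so λ ≡ 3.
  x = λ² - 36 - 42 = 9 - 78 ≡ 53; y = λ·(36 - 53) - 50 ≡ 21. → (53, 21)
7P: (53, 21) + (42, 7). λ = (7 - 21)/(42 - 53) ≡ 47/50 mod 61. 50⁻¹ ≡ 11 (mod 61), so λ ≡ 29.
  x = λ² - 53 - 42 = 841 - 95 ≡ 14; y = λ·(53 - 14) - 21 ≡ 12. → (14, 12)

(14, 12)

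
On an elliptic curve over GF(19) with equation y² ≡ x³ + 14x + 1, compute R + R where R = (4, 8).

tangent at (4, 8): λ = (3·4² + 14)/(2·8) ≡ 5/16. 16⁻¹ ≡ 6 (mod 19), so λ ≡ 5·6 ≡ 11.
  x = λ² - 4 - 4 = 121 - 8 ≡ 18; y = λ·(4 - 18) - 8 ≡ 9. → (18, 9)

(18, 9)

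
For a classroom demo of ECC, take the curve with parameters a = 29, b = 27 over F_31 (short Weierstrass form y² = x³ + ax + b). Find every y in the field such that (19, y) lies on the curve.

11, 20

x³ + 29x + 27 = 7437 ≡ 28 (mod 31).
Square roots of 28 mod 31: 11 and 20 (since 11² = 121 ≡ 28).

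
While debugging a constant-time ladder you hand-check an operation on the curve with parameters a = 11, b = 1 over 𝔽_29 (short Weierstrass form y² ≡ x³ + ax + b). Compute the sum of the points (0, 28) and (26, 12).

(0, 28) + (26, 12). λ = (12 - 28)/(26 - 0) ≡ 13/26 mod 29. 26⁻¹ ≡ 19 (mod 29), so λ ≡ 15.
  x = λ² - 0 - 26 = 225 - 26 ≡ 25; y = λ·(0 - 25) - 28 ≡ 3. → (25, 3)

(25, 3)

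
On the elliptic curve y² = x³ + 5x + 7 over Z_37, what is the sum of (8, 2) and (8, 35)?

The two points share x = 8 and their y-coordinates satisfy 2 + 35 ≡ 0 (mod 37), so they are inverses. Their sum is O.

O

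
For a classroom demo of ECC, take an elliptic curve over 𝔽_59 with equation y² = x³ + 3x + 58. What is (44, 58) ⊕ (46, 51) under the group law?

(44, 58) + (46, 51). λ = (51 - 58)/(46 - 44) ≡ 52/2 mod 59. 2⁻¹ ≡ 30 (mod 59), so λ ≡ 26.
  x = λ² - 44 - 46 = 676 - 90 ≡ 55; y = λ·(44 - 55) - 58 ≡ 10. → (55, 10)

(55, 10)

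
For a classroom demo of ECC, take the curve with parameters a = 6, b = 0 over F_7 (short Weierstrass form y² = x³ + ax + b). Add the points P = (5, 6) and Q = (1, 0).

(5, 1)

(5, 6) + (1, 0). λ = (0 - 6)/(1 - 5) ≡ 1/3 mod 7. 3⁻¹ ≡ 5 (mod 7) since 3·5 = 15 ≡ 1, so λ ≡ 5.
  x = λ² - 5 - 1 = 25 - 6 ≡ 5; y = λ·(5 - 5) - 6 ≡ 1. → (5, 1)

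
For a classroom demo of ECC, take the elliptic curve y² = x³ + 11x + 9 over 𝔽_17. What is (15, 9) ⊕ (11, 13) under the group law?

(9, 2)

(15, 9) + (11, 13). λ = (13 - 9)/(11 - 15) ≡ 4/13 mod 17. 13⁻¹ ≡ 4 (mod 17), so λ ≡ 16.
  x = λ² - 15 - 11 = 256 - 26 ≡ 9; y = λ·(15 - 9) - 9 ≡ 2. → (9, 2)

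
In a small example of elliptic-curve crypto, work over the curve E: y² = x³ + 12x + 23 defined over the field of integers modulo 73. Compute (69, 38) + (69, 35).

O

The two points share x = 69 and their y-coordinates satisfy 38 + 35 ≡ 0 (mod 73), so they are inverses. Their sum is ∞.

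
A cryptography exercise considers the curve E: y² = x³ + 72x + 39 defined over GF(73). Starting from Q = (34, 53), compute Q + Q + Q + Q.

Repeated addition: build up to 4Q.
2Q: tangent at (34, 53): λ = (3·34² + 72)/(2·53) ≡ 36/33. 33⁻¹ ≡ 31 (mod 73), so λ ≡ 36·31 ≡ 21.
  x = λ² - 34 - 34 = 441 - 68 ≡ 8; y = λ·(34 - 8) - 53 ≡ 55. → (8, 55)
3Q: (8, 55) + (34, 53). λ = (53 - 55)/(34 - 8) ≡ 71/26 mod 73. 26⁻¹ ≡ 59 (mod 73), so λ ≡ 28.
  x = λ² - 8 - 34 = 784 - 42 ≡ 12; y = λ·(8 - 12) - 55 ≡ 52. → (12, 52)
4Q: (12, 52) + (34, 53). λ = (53 - 52)/(34 - 12) ≡ 1/22 mod 73. 22⁻¹ ≡ 10 (mod 73) since 22·10 = 220 ≡ 1, so λ ≡ 10.
  x = λ² - 12 - 34 = 100 - 46 ≡ 54; y = λ·(12 - 54) - 52 ≡ 39. → (54, 39)

(54, 39)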